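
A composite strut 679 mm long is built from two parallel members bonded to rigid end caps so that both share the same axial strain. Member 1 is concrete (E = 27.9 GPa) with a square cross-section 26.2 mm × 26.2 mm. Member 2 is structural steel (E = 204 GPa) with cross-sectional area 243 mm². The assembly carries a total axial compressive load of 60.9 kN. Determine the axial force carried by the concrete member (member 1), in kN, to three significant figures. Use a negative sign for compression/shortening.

A_1 = 686.4 mm².
Equal strain + equilibrium ⇒ each member carries load in proportion to AE: A₁E₁ = 19150000 N, A₂E₂ = 49570000 N, ΣAE = 68720000 N.
F₁ = P·A₁E₁/ΣAE = -60900·19150000/68720000 = -16970 N.

-17.0 kN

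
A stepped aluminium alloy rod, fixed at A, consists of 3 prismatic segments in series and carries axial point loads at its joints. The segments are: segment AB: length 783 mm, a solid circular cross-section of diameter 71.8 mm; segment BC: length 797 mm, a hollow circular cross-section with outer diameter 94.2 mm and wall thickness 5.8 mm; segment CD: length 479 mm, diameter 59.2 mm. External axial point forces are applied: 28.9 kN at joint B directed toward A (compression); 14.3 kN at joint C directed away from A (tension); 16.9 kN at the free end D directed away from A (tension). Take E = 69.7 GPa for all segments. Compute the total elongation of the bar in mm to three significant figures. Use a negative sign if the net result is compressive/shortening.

0.270 mm

Internal axial forces (sectioning from the free end, tension +): N_CD = 16.9 kN, N_BC = 31.2 kN, N_AB = 2.3 kN.
A_AB = 4049 mm².
A_BC = 1611 mm².
A_CD = 2753 mm².
δ_AB = 2300·783/(4049·69700) = 0.006381 mm
δ_BC = 31200·797/(1611·69700) = 0.2215 mm
δ_CD = 16900·479/(2753·69700) = 0.04219 mm
δ = Σδ_i = 0.2701 mm.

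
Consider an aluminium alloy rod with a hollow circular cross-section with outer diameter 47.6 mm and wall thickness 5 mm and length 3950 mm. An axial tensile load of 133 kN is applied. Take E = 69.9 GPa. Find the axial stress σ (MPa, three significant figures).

A = 669.2 mm².
σ = N/A = 133000/669.2 = 198.8 MPa.

199 MPa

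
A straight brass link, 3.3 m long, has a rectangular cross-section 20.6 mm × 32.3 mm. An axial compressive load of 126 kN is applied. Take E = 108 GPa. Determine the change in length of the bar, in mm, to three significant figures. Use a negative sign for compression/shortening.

A = 665.4 mm².
δ_mech = NL/(AE) = -126000·3300/(665.4·108000) = -5.786 mm.

-5.79 mm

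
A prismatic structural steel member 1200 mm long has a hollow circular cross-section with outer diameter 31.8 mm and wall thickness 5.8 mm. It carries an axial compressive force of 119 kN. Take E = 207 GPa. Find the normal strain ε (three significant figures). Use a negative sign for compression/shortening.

-0.00121

A = 473.8 mm².
σ = N/A = -251.2 MPa; ε = σ/E = -251.2/207000 = -1.213e-03.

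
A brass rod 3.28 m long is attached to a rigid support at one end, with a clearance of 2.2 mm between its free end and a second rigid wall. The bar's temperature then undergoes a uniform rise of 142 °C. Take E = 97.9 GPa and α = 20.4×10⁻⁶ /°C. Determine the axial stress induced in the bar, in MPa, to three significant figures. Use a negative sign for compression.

Free thermal expansion αLΔT = 20.4e-6 · 3280 · 142 = 9.502 mm.
The walls engage after the gap closes; constrained expansion = 9.502 − 2.2 = 7.302 mm.
The walls impose strain ε = −(7.302)/3280 = -2.2261e-03; σ = Eε = 97900 · -2.2261e-03 = -217.9 MPa.

-218 MPa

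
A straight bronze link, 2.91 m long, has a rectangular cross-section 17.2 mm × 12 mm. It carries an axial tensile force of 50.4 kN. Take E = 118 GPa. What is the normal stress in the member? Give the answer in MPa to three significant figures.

244 MPa

A = 206.4 mm².
σ = N/A = 50400/206.4 = 244.2 MPa.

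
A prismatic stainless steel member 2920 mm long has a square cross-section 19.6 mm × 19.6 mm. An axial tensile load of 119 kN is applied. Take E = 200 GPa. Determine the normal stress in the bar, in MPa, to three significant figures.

310 MPa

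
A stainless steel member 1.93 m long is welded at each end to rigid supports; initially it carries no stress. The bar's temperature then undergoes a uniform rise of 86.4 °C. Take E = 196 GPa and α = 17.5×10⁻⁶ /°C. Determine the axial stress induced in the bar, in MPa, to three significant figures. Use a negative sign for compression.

-296 MPa

Free thermal expansion αLΔT = 17.5e-6 · 1930 · 86.4 = 2.918 mm.
The walls impose strain ε = −(2.918)/1930 = -1.5120e-03; σ = Eε = 196000 · -1.5120e-03 = -296.4 MPa.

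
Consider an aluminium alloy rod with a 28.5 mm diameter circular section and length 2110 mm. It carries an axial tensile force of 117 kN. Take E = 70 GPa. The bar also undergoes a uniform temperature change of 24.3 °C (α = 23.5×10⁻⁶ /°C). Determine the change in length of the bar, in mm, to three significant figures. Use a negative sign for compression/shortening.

A = 637.9 mm².
δ_mech = NL/(AE) = 117000·2110/(637.9·70000) = 5.528 mm.
δ_thermal = αLΔT = 23.5e-6·2110·24.3 = 1.205 mm.
δ = δ_mech + δ_thermal = 6.733 mm.

6.73 mm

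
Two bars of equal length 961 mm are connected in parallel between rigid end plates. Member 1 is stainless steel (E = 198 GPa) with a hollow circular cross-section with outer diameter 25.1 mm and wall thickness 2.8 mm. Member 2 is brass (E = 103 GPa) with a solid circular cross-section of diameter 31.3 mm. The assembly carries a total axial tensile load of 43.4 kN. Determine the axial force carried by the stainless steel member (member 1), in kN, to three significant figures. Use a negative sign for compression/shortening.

A_1 = 196.2 mm².
A_2 = 769.4 mm².
Equal strain + equilibrium ⇒ each member carries load in proportion to AE: A₁E₁ = 38840000 N, A₂E₂ = 79250000 N, ΣAE = 118100000 N.
F₁ = P·A₁E₁/ΣAE = 43400·38840000/118100000 = 14270 N.

14.3 kN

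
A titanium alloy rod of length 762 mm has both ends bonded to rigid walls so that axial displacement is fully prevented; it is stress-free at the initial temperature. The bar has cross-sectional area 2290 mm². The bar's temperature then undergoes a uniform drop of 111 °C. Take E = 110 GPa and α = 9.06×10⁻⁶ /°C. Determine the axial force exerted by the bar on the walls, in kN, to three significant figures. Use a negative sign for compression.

253 kN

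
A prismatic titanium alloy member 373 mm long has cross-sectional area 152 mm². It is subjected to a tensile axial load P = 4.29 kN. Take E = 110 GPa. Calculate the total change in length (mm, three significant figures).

δ_mech = NL/(AE) = 4290·373/(152·110000) = 0.0957 mm.

0.0957 mm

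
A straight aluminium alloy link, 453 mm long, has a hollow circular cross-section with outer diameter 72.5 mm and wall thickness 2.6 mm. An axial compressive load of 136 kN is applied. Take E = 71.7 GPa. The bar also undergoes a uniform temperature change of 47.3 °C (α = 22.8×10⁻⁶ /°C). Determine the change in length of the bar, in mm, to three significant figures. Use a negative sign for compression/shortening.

A = 571 mm².
δ_mech = NL/(AE) = -136000·453/(571·71700) = -1.505 mm.
δ_thermal = αLΔT = 22.8e-6·453·47.3 = 0.4885 mm.
δ = δ_mech + δ_thermal = -1.016 mm.

-1.02 mm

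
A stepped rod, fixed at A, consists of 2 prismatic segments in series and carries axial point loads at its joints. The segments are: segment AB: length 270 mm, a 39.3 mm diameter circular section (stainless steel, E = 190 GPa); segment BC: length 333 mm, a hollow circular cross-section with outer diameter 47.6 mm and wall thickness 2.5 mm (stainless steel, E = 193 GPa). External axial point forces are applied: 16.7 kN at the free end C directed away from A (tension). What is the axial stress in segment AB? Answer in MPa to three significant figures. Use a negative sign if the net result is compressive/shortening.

Internal axial forces (sectioning from the free end, tension +): N_BC = 16.7 kN, N_AB = 16.7 kN.
A_AB = 1213 mm².
σ_AB = N_AB/A_AB = 16700/1213 = 13.77 MPa.

13.8 MPa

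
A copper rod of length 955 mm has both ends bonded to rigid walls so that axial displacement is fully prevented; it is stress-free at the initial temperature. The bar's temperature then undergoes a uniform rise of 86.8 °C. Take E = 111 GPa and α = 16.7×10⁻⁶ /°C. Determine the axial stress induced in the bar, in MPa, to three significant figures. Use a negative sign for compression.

Free thermal expansion αLΔT = 16.7e-6 · 955 · 86.8 = 1.384 mm.
The walls impose strain ε = −(1.384)/955 = -1.4496e-03; σ = Eε = 111000 · -1.4496e-03 = -160.9 MPa.

-161 MPa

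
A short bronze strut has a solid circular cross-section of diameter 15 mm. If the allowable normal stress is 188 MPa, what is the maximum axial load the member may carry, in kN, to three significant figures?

33.2 kN

A = 176.7 mm².
P_max = σ_allow · A = 188 · 176.7 = 33220 N = 33.22 kN.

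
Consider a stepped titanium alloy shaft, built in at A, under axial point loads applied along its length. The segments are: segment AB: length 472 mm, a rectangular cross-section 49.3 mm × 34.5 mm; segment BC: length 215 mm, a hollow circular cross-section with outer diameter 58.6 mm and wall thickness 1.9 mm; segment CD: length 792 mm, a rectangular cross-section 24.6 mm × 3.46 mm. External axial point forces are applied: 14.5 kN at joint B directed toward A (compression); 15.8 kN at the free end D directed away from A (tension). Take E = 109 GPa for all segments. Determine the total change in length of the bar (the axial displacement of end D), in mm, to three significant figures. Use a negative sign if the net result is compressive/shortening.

1.44 mm

Internal axial forces (sectioning from the free end, tension +): N_CD = 15.8 kN, N_BC = 15.8 kN, N_AB = 1.3 kN.
A_AB = 1701 mm².
A_BC = 338.4 mm².
A_CD = 85.12 mm².
δ_AB = 1300·472/(1701·109000) = 0.00331 mm
δ_BC = 15800·215/(338.4·109000) = 0.09208 mm
δ_CD = 15800·792/(85.12·109000) = 1.349 mm
δ = Σδ_i = 1.444 mm.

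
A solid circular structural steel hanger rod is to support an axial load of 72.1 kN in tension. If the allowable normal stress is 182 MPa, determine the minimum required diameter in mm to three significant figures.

Required area A ≥ P/σ_allow = 72100/182 = 396.2 mm².
For a solid circular section, d ≥ √(4A/π) = 22.46 mm.

22.5 mm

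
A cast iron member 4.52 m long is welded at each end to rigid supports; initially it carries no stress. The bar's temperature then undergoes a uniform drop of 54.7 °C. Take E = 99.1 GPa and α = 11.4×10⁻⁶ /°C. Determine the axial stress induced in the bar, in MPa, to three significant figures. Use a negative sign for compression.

Free thermal expansion αLΔT = 11.4e-6 · 4520 · -54.7 = -2.819 mm.
The walls impose strain ε = −(-2.819)/4520 = 6.2358e-04; σ = Eε = 99100 · 6.2358e-04 = 61.8 MPa.

61.8 MPa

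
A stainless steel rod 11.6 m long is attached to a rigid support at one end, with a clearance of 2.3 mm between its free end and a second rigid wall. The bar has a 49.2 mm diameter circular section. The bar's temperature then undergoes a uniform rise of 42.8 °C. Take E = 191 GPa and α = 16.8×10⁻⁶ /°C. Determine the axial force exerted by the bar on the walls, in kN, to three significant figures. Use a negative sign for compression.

-189 kN

Free thermal expansion αLΔT = 16.8e-6 · 11600 · 42.8 = 8.341 mm.
The walls engage after the gap closes; constrained expansion = 8.341 − 2.3 = 6.041 mm.
The walls impose strain ε = −(6.041)/11600 = -5.2076e-04; σ = Eε = 191000 · -5.2076e-04 = -99.47 MPa.
Wall reaction R = σ·A = -99.47·1901 = -189100 N = -189.1 kN.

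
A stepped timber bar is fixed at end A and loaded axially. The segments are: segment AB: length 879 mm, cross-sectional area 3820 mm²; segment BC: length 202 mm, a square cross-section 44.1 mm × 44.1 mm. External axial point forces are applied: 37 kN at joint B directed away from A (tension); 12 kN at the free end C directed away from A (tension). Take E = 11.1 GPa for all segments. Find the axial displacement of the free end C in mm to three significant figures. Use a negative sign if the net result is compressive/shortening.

Internal axial forces (sectioning from the free end, tension +): N_BC = 12 kN, N_AB = 49 kN.
A_BC = 1945 mm².
δ_AB = 49000·879/(3820·11100) = 1.016 mm
δ_BC = 12000·202/(1945·11100) = 0.1123 mm
δ = Σδ_i = 1.128 mm.

1.13 mm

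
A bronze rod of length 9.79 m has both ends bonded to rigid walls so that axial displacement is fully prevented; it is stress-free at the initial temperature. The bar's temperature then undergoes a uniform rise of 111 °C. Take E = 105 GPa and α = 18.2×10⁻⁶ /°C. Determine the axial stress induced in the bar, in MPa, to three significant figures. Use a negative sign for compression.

-212 MPa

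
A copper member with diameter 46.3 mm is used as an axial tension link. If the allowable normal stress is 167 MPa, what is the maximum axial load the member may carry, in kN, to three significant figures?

281 kN

A = 1684 mm².
P_max = σ_allow · A = 167 · 1684 = 281200 N = 281.2 kN.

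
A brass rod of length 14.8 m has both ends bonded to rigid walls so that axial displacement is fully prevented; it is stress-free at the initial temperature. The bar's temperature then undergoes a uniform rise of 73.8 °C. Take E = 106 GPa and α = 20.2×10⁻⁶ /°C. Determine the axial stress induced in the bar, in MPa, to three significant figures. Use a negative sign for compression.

-158 MPa

Free thermal expansion αLΔT = 20.2e-6 · 14800 · 73.8 = 22.06 mm.
The walls impose strain ε = −(22.06)/14800 = -1.4908e-03; σ = Eε = 106000 · -1.4908e-03 = -158 MPa.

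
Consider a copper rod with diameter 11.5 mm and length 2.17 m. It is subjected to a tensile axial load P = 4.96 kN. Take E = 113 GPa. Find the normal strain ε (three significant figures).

4.23e-04

A = 103.9 mm².
σ = N/A = 47.75 MPa; ε = σ/E = 47.75/113000 = 4.226e-04.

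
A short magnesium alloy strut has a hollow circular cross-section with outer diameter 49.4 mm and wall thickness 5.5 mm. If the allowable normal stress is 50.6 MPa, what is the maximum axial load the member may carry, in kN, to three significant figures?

38.4 kN

A = 758.5 mm².
P_max = σ_allow · A = 50.6 · 758.5 = 38380 N = 38.38 kN.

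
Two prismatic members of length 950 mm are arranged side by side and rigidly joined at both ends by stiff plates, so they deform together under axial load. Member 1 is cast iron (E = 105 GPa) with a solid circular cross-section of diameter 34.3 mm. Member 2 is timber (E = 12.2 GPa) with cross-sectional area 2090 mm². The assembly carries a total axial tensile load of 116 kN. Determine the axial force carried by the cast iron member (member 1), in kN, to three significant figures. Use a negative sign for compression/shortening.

91.9 kN

A_1 = 924 mm².
Equal strain + equilibrium ⇒ each member carries load in proportion to AE: A₁E₁ = 97020000 N, A₂E₂ = 25500000 N, ΣAE = 122500000 N.
F₁ = P·A₁E₁/ΣAE = 116000·97020000/122500000 = 91860 N.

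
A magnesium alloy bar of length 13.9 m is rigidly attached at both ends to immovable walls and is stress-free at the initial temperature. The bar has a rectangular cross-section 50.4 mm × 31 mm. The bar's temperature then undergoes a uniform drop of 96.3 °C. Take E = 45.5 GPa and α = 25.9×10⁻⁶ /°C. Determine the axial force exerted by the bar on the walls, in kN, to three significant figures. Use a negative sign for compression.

177 kN

Free thermal expansion αLΔT = 25.9e-6 · 13900 · -96.3 = -34.67 mm.
The walls impose strain ε = −(-34.67)/13900 = 2.4942e-03; σ = Eε = 45500 · 2.4942e-03 = 113.5 MPa.
Wall reaction R = σ·A = 113.5·1562 = 177300 N = 177.3 kN.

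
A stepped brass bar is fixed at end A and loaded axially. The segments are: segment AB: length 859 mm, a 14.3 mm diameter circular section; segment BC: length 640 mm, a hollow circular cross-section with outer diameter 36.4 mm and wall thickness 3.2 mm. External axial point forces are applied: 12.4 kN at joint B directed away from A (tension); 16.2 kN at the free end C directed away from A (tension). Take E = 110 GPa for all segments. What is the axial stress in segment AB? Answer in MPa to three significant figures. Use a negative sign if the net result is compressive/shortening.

178 MPa

Internal axial forces (sectioning from the free end, tension +): N_BC = 16.2 kN, N_AB = 28.6 kN.
A_AB = 160.6 mm².
σ_AB = N_AB/A_AB = 28600/160.6 = 178.1 MPa.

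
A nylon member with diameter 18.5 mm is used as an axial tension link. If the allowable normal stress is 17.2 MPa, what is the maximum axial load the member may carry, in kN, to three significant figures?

4.62 kN

A = 268.8 mm².
P_max = σ_allow · A = 17.2 · 268.8 = 4623 N = 4.623 kN.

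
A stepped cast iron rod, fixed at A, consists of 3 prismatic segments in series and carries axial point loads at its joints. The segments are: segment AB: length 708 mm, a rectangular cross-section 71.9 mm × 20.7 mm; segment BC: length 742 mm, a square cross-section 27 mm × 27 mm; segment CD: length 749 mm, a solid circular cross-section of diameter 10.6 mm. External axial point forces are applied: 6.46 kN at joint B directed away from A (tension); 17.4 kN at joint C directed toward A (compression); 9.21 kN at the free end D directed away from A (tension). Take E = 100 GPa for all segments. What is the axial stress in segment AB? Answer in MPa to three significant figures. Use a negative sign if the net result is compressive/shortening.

Internal axial forces (sectioning from the free end, tension +): N_CD = 9.21 kN, N_BC = -8.19 kN, N_AB = -1.73 kN.
A_AB = 1488 mm².
σ_AB = N_AB/A_AB = -1730/1488 = -1.162 MPa.

-1.16 MPa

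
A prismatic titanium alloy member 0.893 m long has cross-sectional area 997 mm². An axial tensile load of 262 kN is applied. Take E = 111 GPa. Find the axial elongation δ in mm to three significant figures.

δ_mech = NL/(AE) = 262000·893/(997·111000) = 2.114 mm.

2.11 mm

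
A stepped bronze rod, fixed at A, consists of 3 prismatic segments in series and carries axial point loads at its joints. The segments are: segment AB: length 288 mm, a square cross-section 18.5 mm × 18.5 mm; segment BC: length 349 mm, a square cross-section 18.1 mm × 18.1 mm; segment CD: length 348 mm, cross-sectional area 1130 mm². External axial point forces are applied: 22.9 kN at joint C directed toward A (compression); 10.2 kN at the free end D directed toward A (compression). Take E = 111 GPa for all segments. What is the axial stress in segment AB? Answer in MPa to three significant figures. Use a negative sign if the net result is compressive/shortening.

Internal axial forces (sectioning from the free end, tension +): N_CD = -10.2 kN, N_BC = -33.1 kN, N_AB = -33.1 kN.
A_AB = 342.2 mm².
σ_AB = N_AB/A_AB = -33100/342.2 = -96.71 MPa.

-96.7 MPa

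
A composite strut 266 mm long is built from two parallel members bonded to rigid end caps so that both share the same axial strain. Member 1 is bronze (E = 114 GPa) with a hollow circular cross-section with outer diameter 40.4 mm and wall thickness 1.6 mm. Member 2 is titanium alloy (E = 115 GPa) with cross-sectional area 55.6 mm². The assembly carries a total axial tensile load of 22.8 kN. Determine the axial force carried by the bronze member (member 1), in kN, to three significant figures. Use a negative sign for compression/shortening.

17.7 kN

A_1 = 195 mm².
Equal strain + equilibrium ⇒ each member carries load in proportion to AE: A₁E₁ = 22230000 N, A₂E₂ = 6394000 N, ΣAE = 28630000 N.
F₁ = P·A₁E₁/ΣAE = 22800·22230000/28630000 = 17710 N.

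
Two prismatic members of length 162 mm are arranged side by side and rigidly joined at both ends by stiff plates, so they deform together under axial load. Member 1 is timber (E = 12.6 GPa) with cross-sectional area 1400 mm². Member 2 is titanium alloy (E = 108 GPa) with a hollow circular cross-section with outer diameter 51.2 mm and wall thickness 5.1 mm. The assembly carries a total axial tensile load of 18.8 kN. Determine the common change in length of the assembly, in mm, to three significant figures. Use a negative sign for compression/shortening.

A_2 = 738.6 mm².
Equal strain + equilibrium ⇒ each member carries load in proportion to AE: A₁E₁ = 17640000 N, A₂E₂ = 79770000 N, ΣAE = 97410000 N.
δ = PL/ΣAE = 18800·162/97410000 = 0.03127 mm.

0.0313 mm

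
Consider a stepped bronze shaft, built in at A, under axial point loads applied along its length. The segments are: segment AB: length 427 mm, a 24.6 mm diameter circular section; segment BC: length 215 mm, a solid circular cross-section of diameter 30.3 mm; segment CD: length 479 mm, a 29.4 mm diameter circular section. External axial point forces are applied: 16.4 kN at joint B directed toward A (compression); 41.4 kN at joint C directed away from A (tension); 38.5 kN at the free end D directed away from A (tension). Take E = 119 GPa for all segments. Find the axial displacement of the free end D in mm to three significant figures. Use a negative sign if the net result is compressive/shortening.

Internal axial forces (sectioning from the free end, tension +): N_CD = 38.5 kN, N_BC = 79.9 kN, N_AB = 63.5 kN.
A_AB = 475.3 mm².
A_BC = 721.1 mm².
A_CD = 678.9 mm².
δ_AB = 63500·427/(475.3·119000) = 0.4794 mm
δ_BC = 79900·215/(721.1·119000) = 0.2002 mm
δ_CD = 38500·479/(678.9·119000) = 0.2283 mm
δ = Σδ_i = 0.9079 mm.

0.908 mm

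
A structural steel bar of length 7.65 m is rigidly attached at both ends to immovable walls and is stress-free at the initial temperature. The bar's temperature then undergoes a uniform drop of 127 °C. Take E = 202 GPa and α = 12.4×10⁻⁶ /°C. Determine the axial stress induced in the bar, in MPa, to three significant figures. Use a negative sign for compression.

318 MPa

Free thermal expansion αLΔT = 12.4e-6 · 7650 · -127 = -12.05 mm.
The walls impose strain ε = −(-12.05)/7650 = 1.5748e-03; σ = Eε = 202000 · 1.5748e-03 = 318.1 MPa.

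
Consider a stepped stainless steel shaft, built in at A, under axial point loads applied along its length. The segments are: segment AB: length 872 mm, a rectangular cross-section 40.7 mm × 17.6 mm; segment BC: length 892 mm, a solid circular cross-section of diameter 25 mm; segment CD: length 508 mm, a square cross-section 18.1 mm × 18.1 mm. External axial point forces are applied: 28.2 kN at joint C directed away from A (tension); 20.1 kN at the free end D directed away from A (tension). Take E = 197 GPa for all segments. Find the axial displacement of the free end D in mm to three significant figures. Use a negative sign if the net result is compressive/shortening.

Internal axial forces (sectioning from the free end, tension +): N_CD = 20.1 kN, N_BC = 48.3 kN, N_AB = 48.3 kN.
A_AB = 716.3 mm².
A_BC = 490.9 mm².
A_CD = 327.6 mm².
δ_AB = 48300·872/(716.3·197000) = 0.2985 mm
δ_BC = 48300·892/(490.9·197000) = 0.4455 mm
δ_CD = 20100·508/(327.6·197000) = 0.1582 mm
δ = Σδ_i = 0.9022 mm.

0.902 mm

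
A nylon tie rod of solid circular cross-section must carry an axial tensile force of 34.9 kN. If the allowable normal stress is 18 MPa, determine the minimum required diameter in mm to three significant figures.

49.7 mm

Required area A ≥ P/σ_allow = 34900/18 = 1939 mm².
For a solid circular section, d ≥ √(4A/π) = 49.69 mm.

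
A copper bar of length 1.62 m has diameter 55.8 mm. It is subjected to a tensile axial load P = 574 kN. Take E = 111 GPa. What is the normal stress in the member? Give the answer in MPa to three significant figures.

235 MPa

A = 2445 mm².
σ = N/A = 574000/2445 = 234.7 MPa.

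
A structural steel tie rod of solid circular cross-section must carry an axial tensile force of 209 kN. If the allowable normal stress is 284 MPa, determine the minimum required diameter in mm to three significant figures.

30.6 mm

Required area A ≥ P/σ_allow = 209000/284 = 735.9 mm².
For a solid circular section, d ≥ √(4A/π) = 30.61 mm.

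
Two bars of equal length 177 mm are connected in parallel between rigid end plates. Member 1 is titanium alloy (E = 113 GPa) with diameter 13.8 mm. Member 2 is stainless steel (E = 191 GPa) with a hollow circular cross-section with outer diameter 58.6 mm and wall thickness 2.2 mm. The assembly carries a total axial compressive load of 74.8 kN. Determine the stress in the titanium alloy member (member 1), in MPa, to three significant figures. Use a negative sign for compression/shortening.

A_1 = 149.6 mm².
A_2 = 389.8 mm².
Equal strain + equilibrium ⇒ each member carries load in proportion to AE: A₁E₁ = 16900000 N, A₂E₂ = 74450000 N, ΣAE = 91360000 N.
σ₁ = P·E₁/ΣAE = -74800·113000/91360000 = -92.52 MPa.

-92.5 MPa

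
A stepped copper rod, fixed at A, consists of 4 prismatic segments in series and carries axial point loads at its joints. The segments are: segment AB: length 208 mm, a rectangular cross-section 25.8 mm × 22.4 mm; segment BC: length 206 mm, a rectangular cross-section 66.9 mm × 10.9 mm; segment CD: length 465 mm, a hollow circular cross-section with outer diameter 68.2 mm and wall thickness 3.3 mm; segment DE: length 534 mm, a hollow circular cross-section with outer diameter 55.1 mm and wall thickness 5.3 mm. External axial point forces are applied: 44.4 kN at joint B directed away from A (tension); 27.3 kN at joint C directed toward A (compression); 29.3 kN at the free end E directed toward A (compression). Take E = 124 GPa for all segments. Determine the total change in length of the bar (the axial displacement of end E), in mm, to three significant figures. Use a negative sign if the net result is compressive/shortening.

-0.480 mm

Internal axial forces (sectioning from the free end, tension +): N_DE = -29.3 kN, N_CD = -29.3 kN, N_BC = -56.6 kN, N_AB = -12.2 kN.
A_AB = 577.9 mm².
A_BC = 729.2 mm².
A_CD = 672.8 mm².
A_DE = 829.2 mm².
δ_AB = -12200·208/(577.9·124000) = -0.03541 mm
δ_BC = -56600·206/(729.2·124000) = -0.1289 mm
δ_CD = -29300·465/(672.8·124000) = -0.1633 mm
δ_DE = -29300·534/(829.2·124000) = -0.1522 mm
δ = Σδ_i = -0.4798 mm.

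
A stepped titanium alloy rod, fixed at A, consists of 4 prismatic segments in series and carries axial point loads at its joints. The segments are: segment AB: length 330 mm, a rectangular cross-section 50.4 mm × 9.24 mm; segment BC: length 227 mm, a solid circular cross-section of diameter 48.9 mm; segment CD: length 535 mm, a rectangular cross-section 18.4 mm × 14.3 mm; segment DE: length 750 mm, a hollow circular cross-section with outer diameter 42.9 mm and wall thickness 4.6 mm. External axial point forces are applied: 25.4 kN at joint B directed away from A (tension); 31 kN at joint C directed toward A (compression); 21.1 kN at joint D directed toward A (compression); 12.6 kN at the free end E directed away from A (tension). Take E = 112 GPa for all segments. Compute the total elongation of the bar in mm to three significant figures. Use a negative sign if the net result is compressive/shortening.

Internal axial forces (sectioning from the free end, tension +): N_DE = 12.6 kN, N_CD = -8.5 kN, N_BC = -39.5 kN, N_AB = -14.1 kN.
A_AB = 465.7 mm².
A_BC = 1878 mm².
A_CD = 263.1 mm².
A_DE = 553.5 mm².
δ_AB = -14100·330/(465.7·112000) = -0.08921 mm
δ_BC = -39500·227/(1878·112000) = -0.04263 mm
δ_CD = -8500·535/(263.1·112000) = -0.1543 mm
δ_DE = 12600·750/(553.5·112000) = 0.1524 mm
δ = Σδ_i = -0.1337 mm.

-0.134 mm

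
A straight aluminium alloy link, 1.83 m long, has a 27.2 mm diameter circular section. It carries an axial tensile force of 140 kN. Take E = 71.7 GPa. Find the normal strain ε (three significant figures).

0.00336

A = 581.1 mm².
σ = N/A = 240.9 MPa; ε = σ/E = 240.9/71700 = 3.360e-03.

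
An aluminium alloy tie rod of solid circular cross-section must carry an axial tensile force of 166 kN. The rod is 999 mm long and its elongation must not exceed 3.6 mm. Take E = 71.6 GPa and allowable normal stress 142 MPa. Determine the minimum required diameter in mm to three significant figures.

38.6 mm

Required area A ≥ P/σ_allow = 166000/142 = 1169 mm².
For a solid circular section, d ≥ √(4A/π) = 38.58 mm.
Elongation limit: A ≥ PL/(Eδ_allow) = 166000·999/(71600·3.6) = 643.4 mm² ⇒ d ≥ 28.62 mm.
The stress limit governs.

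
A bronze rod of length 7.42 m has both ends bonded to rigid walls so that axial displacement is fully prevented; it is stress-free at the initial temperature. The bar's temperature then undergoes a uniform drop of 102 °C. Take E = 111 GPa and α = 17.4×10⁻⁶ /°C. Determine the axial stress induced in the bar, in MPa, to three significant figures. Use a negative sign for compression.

197 MPa

Free thermal expansion αLΔT = 17.4e-6 · 7420 · -102 = -13.17 mm.
The walls impose strain ε = −(-13.17)/7420 = 1.7748e-03; σ = Eε = 111000 · 1.7748e-03 = 197 MPa.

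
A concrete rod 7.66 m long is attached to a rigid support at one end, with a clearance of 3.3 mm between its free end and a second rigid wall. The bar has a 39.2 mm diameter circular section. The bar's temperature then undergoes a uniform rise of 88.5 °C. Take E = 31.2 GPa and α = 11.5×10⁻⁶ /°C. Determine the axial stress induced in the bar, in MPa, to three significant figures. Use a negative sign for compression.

-18.3 MPa

Free thermal expansion αLΔT = 11.5e-6 · 7660 · 88.5 = 7.796 mm.
The walls engage after the gap closes; constrained expansion = 7.796 − 3.3 = 4.496 mm.
The walls impose strain ε = −(4.496)/7660 = -5.8694e-04; σ = Eε = 31200 · -5.8694e-04 = -18.31 MPa.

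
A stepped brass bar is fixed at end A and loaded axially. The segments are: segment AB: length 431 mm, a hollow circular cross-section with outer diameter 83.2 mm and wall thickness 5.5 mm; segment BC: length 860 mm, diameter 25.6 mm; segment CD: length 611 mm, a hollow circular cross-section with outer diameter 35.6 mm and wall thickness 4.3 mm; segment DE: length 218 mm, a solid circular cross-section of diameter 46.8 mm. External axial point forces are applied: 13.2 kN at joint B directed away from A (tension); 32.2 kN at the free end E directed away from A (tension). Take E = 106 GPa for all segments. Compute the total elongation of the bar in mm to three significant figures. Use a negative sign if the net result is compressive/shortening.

1.12 mm

Internal axial forces (sectioning from the free end, tension +): N_DE = 32.2 kN, N_CD = 32.2 kN, N_BC = 32.2 kN, N_AB = 45.4 kN.
A_AB = 1343 mm².
A_BC = 514.7 mm².
A_CD = 422.8 mm².
A_DE = 1720 mm².
δ_AB = 45400·431/(1343·106000) = 0.1375 mm
δ_BC = 32200·860/(514.7·106000) = 0.5075 mm
δ_CD = 32200·611/(422.8·106000) = 0.439 mm
δ_DE = 32200·218/(1720·106000) = 0.0385 mm
δ = Σδ_i = 1.123 mm.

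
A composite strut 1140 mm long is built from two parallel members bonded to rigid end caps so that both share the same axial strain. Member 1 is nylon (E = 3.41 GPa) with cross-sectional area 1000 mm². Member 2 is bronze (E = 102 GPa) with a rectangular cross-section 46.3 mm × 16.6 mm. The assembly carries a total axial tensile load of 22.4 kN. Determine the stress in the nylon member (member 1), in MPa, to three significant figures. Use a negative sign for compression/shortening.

0.934 MPa

A_2 = 768.6 mm².
Equal strain + equilibrium ⇒ each member carries load in proportion to AE: A₁E₁ = 3410000 N, A₂E₂ = 78400000 N, ΣAE = 81810000 N.
σ₁ = P·E₁/ΣAE = 22400·3410/81810000 = 0.9337 MPa.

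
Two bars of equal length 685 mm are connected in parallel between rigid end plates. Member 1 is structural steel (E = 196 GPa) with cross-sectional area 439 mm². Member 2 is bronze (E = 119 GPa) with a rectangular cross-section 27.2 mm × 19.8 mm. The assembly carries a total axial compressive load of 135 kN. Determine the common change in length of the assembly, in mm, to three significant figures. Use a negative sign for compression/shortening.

A_2 = 538.6 mm².
Equal strain + equilibrium ⇒ each member carries load in proportion to AE: A₁E₁ = 86040000 N, A₂E₂ = 64090000 N, ΣAE = 150100000 N.
δ = PL/ΣAE = -135000·685/150100000 = -0.616 mm.

-0.616 mm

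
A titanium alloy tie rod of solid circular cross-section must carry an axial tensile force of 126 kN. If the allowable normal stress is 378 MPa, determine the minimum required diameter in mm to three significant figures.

Required area A ≥ P/σ_allow = 126000/378 = 333.3 mm².
For a solid circular section, d ≥ √(4A/π) = 20.6 mm.

20.6 mm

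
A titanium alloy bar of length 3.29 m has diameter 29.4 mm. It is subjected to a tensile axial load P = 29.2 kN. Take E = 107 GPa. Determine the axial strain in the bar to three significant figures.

A = 678.9 mm².
σ = N/A = 43.01 MPa; ε = σ/E = 43.01/107000 = 4.020e-04.

4.02e-04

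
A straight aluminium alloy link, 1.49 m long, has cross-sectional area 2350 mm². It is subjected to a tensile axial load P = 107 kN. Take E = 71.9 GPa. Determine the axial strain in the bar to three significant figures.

σ = N/A = 45.53 MPa; ε = σ/E = 45.53/71900 = 6.333e-04.

6.33e-04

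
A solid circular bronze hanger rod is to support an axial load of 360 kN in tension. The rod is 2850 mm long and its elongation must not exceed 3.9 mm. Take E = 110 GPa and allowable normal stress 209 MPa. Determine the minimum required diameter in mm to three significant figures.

55.2 mm

Required area A ≥ P/σ_allow = 360000/209 = 1722 mm².
For a solid circular section, d ≥ √(4A/π) = 46.83 mm.
Elongation limit: A ≥ PL/(Eδ_allow) = 360000·2850/(110000·3.9) = 2392 mm² ⇒ d ≥ 55.18 mm.
The elongation limit governs.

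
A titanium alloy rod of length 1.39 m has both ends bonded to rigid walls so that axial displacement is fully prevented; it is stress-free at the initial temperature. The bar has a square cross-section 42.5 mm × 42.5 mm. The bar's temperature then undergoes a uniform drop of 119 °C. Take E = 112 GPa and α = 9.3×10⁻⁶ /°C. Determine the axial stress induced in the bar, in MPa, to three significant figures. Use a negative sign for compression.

124 MPa

Free thermal expansion αLΔT = 9.3e-6 · 1390 · -119 = -1.538 mm.
The walls impose strain ε = −(-1.538)/1390 = 1.1067e-03; σ = Eε = 112000 · 1.1067e-03 = 124 MPa.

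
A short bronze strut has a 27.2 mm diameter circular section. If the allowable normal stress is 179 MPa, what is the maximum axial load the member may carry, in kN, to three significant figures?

104 kN

A = 581.1 mm².
P_max = σ_allow · A = 179 · 581.1 = 104000 N = 104 kN.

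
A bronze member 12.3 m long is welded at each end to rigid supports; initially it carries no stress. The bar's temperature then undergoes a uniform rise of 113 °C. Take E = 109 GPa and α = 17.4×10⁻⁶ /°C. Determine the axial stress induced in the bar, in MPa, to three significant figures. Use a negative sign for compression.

-214 MPa

Free thermal expansion αLΔT = 17.4e-6 · 12300 · 113 = 24.18 mm.
The walls impose strain ε = −(24.18)/12300 = -1.9662e-03; σ = Eε = 109000 · -1.9662e-03 = -214.3 MPa.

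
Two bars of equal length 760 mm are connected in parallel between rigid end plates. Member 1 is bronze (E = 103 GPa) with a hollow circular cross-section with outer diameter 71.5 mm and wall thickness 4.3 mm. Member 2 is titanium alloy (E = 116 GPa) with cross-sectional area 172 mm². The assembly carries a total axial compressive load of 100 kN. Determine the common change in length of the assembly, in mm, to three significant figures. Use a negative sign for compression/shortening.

-0.670 mm

A_1 = 907.8 mm².
Equal strain + equilibrium ⇒ each member carries load in proportion to AE: A₁E₁ = 93500000 N, A₂E₂ = 19950000 N, ΣAE = 113500000 N.
δ = PL/ΣAE = -100000·760/113500000 = -0.6699 mm.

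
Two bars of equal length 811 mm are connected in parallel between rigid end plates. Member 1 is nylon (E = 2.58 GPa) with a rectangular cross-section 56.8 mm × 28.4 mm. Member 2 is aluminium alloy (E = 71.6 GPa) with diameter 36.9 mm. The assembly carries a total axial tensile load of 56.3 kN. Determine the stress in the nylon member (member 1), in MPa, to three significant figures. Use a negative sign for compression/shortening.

A_1 = 1613 mm².
A_2 = 1069 mm².
Equal strain + equilibrium ⇒ each member carries load in proportion to AE: A₁E₁ = 4162000 N, A₂E₂ = 76570000 N, ΣAE = 80730000 N.
σ₁ = P·E₁/ΣAE = 56300·2580/80730000 = 1.799 MPa.

1.80 MPa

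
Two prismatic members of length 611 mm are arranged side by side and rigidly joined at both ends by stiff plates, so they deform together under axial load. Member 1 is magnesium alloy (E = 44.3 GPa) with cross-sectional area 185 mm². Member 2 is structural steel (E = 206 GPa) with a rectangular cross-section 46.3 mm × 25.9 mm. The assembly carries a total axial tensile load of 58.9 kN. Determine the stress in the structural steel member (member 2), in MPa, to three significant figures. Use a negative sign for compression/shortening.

A_2 = 1199 mm².
Equal strain + equilibrium ⇒ each member carries load in proportion to AE: A₁E₁ = 8196000 N, A₂E₂ = 247000000 N, ΣAE = 255200000 N.
σ₂ = P·E₂/ΣAE = 58900·206000/255200000 = 47.54 MPa.

47.5 MPa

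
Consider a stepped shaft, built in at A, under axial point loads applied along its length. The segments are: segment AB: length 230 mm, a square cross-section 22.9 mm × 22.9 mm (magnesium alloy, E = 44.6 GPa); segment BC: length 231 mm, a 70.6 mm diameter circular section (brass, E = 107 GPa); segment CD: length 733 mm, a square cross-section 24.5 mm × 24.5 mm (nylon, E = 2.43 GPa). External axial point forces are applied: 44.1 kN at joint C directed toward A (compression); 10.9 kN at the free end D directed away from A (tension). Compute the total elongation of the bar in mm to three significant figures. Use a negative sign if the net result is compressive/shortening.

5.13 mm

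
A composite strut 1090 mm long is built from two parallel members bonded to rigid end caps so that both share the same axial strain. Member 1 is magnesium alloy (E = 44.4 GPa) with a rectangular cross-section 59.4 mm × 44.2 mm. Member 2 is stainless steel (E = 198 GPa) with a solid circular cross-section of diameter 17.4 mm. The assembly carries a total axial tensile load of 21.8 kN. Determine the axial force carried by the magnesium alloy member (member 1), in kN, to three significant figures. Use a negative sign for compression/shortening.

A_1 = 2625 mm².
A_2 = 237.8 mm².
Equal strain + equilibrium ⇒ each member carries load in proportion to AE: A₁E₁ = 116600000 N, A₂E₂ = 47080000 N, ΣAE = 163700000 N.
F₁ = P·A₁E₁/ΣAE = 21800·116600000/163700000 = 15530 N.

15.5 kN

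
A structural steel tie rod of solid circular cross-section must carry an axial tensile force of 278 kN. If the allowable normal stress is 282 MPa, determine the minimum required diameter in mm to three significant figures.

35.4 mm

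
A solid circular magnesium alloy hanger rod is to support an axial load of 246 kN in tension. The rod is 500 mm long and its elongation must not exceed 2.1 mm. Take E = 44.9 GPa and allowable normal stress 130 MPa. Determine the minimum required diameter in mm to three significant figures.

49.1 mm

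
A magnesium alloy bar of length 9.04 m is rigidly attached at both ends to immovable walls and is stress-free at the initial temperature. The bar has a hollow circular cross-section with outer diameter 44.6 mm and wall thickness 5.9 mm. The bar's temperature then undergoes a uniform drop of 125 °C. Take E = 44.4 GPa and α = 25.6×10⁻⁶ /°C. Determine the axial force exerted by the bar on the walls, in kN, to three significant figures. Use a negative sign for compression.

Free thermal expansion αLΔT = 25.6e-6 · 9040 · -125 = -28.93 mm.
The walls impose strain ε = −(-28.93)/9040 = 3.2000e-03; σ = Eε = 44400 · 3.2000e-03 = 142.1 MPa.
Wall reaction R = σ·A = 142.1·717.3 = 101900 N = 101.9 kN.

102 kN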